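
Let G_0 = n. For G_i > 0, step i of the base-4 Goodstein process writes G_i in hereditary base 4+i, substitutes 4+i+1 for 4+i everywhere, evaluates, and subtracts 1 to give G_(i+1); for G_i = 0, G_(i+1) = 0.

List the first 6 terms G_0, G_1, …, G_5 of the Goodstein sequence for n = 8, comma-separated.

step 0: 8 = 2·4; sub 5 for 4: 2·5; = 10; G_1 = 10−1 = 9
step 1: 9 = 5 + 4; sub 6 for 5: 6 + 4; = 10; G_2 = 10−1 = 9
step 2: 9 = 6 + 3; sub 7 for 6: 7 + 3; = 10; G_3 = 10−1 = 9
step 3: 9 = 7 + 2; sub 8 for 7: 8 + 2; = 10; G_4 = 10−1 = 9
step 4: 9 = 8 + 1; sub 9 for 8: 9 + 1; = 10; G_5 = 10−1 = 9

8, 9, 9, 9, 9, 9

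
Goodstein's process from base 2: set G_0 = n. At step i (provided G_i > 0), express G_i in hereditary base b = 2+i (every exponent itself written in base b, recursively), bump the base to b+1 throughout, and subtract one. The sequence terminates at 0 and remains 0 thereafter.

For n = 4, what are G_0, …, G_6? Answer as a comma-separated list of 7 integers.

4, 26, 41, 60, 83, 109, 139

G_0=4  [base 2] 2^2  →[2↦3]→  3^3 = 27  −1 ⇒ G_1=26
G_1=26  [base 3] 2·3^2 + 2·3 + 2  →[3↦4]→  2·4^2 + 2·4 + 2 = 42  −1 ⇒ G_2=41
G_2=41  [base 4] 2·4^2 + 2·4 + 1  →[4↦5]→  2·5^2 + 2·5 + 1 = 61  −1 ⇒ G_3=60
G_3=60  [base 5] 2·5^2 + 2·5  →[5↦6]→  2·6^2 + 2·6 = 84  −1 ⇒ G_4=83
G_4=83  [base 6] 2·6^2 + 6 + 5  →[6↦7]→  2·7^2 + 7 + 5 = 110  −1 ⇒ G_5=109
G_5=109  [base 7] 2·7^2 + 7 + 4  →[7↦8]→  2·8^2 + 8 + 4 = 140  −1 ⇒ G_6=139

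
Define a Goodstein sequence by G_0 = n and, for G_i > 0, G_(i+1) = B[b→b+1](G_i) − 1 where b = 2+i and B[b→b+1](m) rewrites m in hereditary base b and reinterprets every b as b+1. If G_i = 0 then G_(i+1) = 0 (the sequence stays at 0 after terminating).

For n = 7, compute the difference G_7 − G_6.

step 0: 7 = 2^2 + 2 + 1; sub 3 for 2: 3^3 + 3 + 1; = 31; G_1 = 31−1 = 30
step 1: 30 = 3^3 + 3; sub 4 for 3: 4^4 + 4; = 260; G_2 = 260−1 = 259
step 2: 259 = 4^4 + 3; sub 5 for 4: 5^5 + 3; = 3128; G_3 = 3128−1 = 3127
step 3: 3127 = 5^5 + 2; sub 6 for 5: 6^6 + 2; = 46658; G_4 = 46658−1 = 46657
step 4: 46657 = 6^6 + 1; sub 7 for 6: 7^7 + 1; = 823544; G_5 = 823544−1 = 823543
step 5: 823543 = 7^7; sub 8 for 7: 8^8; = 16777216; G_6 = 16777216−1 = 16777215
step 6: 16777215 = 7·8^7 + 7·8^6 + 7·8^5 + 7·8^4 + 7·8^3 + 7·8^2 + 7·8 + 7; sub 9 for 8: 7·9^7 + 7·9^6 + 7·9^5 + 7·9^4 + 7·9^3 + 7·9^2 + 7·9 + 7; = 37665880; G_7 = 37665880−1 = 37665879

20888664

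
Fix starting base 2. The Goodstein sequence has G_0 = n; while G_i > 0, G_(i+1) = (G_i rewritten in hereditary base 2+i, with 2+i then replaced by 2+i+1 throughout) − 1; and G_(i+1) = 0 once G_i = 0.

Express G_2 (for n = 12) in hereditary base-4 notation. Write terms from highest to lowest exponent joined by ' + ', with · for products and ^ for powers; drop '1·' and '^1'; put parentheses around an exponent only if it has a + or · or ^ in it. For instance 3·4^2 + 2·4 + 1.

i=0: 12 = 2^(2 + 1) + 2^2 (b=2); 2→3: 3^(3 + 1) + 3^3 = 108; 108−1 = 107
i=1: 107 = 3^(3 + 1) + 2·3^2 + 2·3 + 2 (b=3); 3→4: 4^(4 + 1) + 2·4^2 + 2·4 + 2 = 1066; 1066−1 = 1065

4^(4 + 1) + 2·4^2 + 2·4 + 1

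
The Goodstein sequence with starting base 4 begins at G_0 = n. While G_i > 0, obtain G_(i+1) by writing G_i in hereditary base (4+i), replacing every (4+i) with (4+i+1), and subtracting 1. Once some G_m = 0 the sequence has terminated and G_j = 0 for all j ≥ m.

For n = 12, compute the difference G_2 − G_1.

G_0=12  [base 4] 3·4  →[4↦5]→  3·5 = 15  −1 ⇒ G_1=14
G_1=14  [base 5] 2·5 + 4  →[5↦6]→  2·6 + 4 = 16  −1 ⇒ G_2=15

1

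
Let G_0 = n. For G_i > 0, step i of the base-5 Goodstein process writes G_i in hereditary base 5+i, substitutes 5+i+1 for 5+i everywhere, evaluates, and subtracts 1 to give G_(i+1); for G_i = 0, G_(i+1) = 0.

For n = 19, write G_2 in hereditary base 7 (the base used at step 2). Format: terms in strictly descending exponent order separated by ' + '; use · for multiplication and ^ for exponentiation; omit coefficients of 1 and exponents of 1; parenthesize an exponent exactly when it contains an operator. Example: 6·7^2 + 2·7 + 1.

19 —HB5→ 3·5 + 4 —bump→ 3·6 + 4 = 22 —(−1)→ 21
21 —HB6→ 3·6 + 3 —bump→ 3·7 + 3 = 24 —(−1)→ 23
23 —HB7→ 3·7 + 2 —bump→ 3·8 + 2 = 26 —(−1)→ 25

3·7 + 2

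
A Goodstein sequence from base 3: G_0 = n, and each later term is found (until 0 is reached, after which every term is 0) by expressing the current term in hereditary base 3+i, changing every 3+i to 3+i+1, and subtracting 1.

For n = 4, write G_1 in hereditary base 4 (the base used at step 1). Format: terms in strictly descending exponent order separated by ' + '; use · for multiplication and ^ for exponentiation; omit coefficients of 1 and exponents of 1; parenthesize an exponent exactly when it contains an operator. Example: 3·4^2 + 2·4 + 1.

step 0: 4 = 3 + 1; sub 4 for 3: 4 + 1; = 5; G_1 = 5−1 = 4
step 1: 4 = 4; sub 5 for 4: 5; = 5; G_2 = 5−1 = 4

4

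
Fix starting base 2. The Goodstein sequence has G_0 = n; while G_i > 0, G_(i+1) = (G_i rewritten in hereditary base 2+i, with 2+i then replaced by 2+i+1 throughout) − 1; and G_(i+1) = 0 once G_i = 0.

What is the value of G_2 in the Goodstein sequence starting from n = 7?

base 2: 7 = 2^2 + 2 + 1; at 3: 3^3 + 3 + 1 = 31; next = 30
base 3: 30 = 3^3 + 3; at 4: 4^4 + 4 = 260; next = 259
base 4: 259 = 4^4 + 3; at 5: 5^5 + 3 = 3128; next = 3127

259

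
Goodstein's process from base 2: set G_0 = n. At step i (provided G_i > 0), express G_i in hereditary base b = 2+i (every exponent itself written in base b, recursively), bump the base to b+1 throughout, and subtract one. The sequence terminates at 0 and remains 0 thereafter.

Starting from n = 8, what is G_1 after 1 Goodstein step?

80

(0) 8|_2 = 2^(2 + 1) ↦ 3^(3 + 1)|_3 = 81 ⇒ 80
(1) 80|_3 = 2·3^3 + 2·3^2 + 2·3 + 2 ↦ 2·4^4 + 2·4^2 + 2·4 + 2|_4 = 554 ⇒ 553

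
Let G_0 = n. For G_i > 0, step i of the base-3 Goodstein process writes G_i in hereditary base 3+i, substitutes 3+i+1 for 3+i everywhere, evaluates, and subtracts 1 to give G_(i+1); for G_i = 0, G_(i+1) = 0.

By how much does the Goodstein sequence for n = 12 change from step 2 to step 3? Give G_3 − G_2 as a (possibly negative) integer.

10

G_0=12  [base 3] 3^2 + 3  →[3↦4]→  4^2 + 4 = 20  −1 ⇒ G_1=19
G_1=19  [base 4] 4^2 + 3  →[4↦5]→  5^2 + 3 = 28  −1 ⇒ G_2=27
G_2=27  [base 5] 5^2 + 2  →[5↦6]→  6^2 + 2 = 38  −1 ⇒ G_3=37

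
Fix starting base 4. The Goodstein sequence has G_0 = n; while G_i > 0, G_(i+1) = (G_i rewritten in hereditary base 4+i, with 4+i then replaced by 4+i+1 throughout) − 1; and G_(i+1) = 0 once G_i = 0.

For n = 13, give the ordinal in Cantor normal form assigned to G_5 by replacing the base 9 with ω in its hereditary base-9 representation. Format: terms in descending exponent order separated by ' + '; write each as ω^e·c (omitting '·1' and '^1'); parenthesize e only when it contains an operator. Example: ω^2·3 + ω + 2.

ω·2 + 2

i=0: 13 = 3·4 + 1 (b=4); 4→5: 3·5 + 1 = 16; 16−1 = 15
i=1: 15 = 3·5 (b=5); 5→6: 3·6 = 18; 18−1 = 17
i=2: 17 = 2·6 + 5 (b=6); 6→7: 2·7 + 5 = 19; 19−1 = 18
i=3: 18 = 2·7 + 4 (b=7); 7→8: 2·8 + 4 = 20; 20−1 = 19
i=4: 19 = 2·8 + 3 (b=8); 8→9: 2·9 + 3 = 21; 21−1 = 20
i=5: 20 = 2·9 + 2 (b=9); 9→10: 2·10 + 2 = 22; 22−1 = 21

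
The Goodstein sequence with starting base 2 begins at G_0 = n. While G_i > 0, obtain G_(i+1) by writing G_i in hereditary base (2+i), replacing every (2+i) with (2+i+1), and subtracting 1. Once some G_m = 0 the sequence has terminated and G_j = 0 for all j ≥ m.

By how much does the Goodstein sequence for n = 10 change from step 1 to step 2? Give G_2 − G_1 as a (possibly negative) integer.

942

i=0: 10 = 2^(2 + 1) + 2 (b=2); 2→3: 3^(3 + 1) + 3 = 84; 84−1 = 83
i=1: 83 = 3^(3 + 1) + 2 (b=3); 3→4: 4^(4 + 1) + 2 = 1026; 1026−1 = 1025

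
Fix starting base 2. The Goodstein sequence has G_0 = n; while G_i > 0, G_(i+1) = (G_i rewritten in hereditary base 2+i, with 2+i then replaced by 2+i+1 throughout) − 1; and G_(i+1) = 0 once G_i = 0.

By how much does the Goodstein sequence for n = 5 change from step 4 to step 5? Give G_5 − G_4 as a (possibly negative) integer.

422

base 2: 5 = 2^2 + 1; at 3: 3^3 + 1 = 28; next = 27
base 3: 27 = 3^3; at 4: 4^4 = 256; next = 255
base 4: 255 = 3·4^3 + 3·4^2 + 3·4 + 3; at 5: 3·5^3 + 3·5^2 + 3·5 + 3 = 468; next = 467
base 5: 467 = 3·5^3 + 3·5^2 + 3·5 + 2; at 6: 3·6^3 + 3·6^2 + 3·6 + 2 = 776; next = 775
base 6: 775 = 3·6^3 + 3·6^2 + 3·6 + 1; at 7: 3·7^3 + 3·7^2 + 3·7 + 1 = 1198; next = 1197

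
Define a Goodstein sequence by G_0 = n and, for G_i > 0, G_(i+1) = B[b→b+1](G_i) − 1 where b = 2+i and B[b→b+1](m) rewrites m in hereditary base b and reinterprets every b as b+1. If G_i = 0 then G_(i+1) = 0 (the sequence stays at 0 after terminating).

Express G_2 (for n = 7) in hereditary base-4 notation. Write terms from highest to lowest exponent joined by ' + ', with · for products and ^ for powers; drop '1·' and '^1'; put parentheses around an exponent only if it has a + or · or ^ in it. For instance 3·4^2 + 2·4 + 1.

G_0=7  [base 2] 2^2 + 2 + 1  →[2↦3]→  3^3 + 3 + 1 = 31  −1 ⇒ G_1=30
G_1=30  [base 3] 3^3 + 3  →[3↦4]→  4^4 + 4 = 260  −1 ⇒ G_2=259
G_2=259  [base 4] 4^4 + 3  →[4↦5]→  5^5 + 3 = 3128  −1 ⇒ G_3=3127

4^4 + 3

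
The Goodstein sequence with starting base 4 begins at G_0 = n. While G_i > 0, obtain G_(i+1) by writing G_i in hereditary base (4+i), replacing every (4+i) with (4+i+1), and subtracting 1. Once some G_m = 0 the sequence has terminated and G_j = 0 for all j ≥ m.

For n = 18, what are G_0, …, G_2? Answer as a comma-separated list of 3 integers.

base 4: 18 = 4^2 + 2; at 5: 5^2 + 2 = 27; next = 26
base 5: 26 = 5^2 + 1; at 6: 6^2 + 1 = 37; next = 36

18, 26, 36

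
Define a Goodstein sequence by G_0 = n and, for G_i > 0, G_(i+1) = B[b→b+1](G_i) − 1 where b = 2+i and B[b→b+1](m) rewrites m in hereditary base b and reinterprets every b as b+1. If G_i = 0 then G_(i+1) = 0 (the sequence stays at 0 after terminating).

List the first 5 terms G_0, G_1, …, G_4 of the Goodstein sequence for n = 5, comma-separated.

5, 27, 255, 467, 775

[0] 5 ≡ 2^2 + 1 (base 2). Lift 3: 28. −1: 27.
[1] 27 ≡ 3^3 (base 3). Lift 4: 256. −1: 255.
[2] 255 ≡ 3·4^3 + 3·4^2 + 3·4 + 3 (base 4). Lift 5: 468. −1: 467.
[3] 467 ≡ 3·5^3 + 3·5^2 + 3·5 + 2 (base 5). Lift 6: 776. −1: 775.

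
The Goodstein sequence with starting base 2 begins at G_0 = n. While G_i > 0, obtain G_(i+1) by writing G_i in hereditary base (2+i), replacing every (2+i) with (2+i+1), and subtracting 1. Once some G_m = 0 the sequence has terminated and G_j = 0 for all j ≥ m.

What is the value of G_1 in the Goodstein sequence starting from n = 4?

26

base 2: 4 = 2^2; at 3: 3^3 = 27; next = 26
base 3: 26 = 2·3^2 + 2·3 + 2; at 4: 2·4^2 + 2·4 + 2 = 42; next = 41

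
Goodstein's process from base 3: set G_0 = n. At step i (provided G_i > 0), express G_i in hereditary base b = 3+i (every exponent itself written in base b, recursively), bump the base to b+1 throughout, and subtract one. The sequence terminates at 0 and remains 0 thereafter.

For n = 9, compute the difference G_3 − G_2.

2

[0] 9 ≡ 3^2 (base 3). Lift 4: 16. −1: 15.
[1] 15 ≡ 3·4 + 3 (base 4). Lift 5: 18. −1: 17.
[2] 17 ≡ 3·5 + 2 (base 5). Lift 6: 20. −1: 19.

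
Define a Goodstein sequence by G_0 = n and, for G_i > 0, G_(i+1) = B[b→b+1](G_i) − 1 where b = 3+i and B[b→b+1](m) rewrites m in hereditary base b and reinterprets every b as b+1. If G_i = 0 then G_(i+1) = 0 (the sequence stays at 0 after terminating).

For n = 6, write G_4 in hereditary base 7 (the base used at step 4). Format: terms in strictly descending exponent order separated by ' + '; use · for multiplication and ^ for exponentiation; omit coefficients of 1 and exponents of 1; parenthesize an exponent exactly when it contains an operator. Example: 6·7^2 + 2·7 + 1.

step 0: 6 = 2·3; sub 4 for 3: 2·4; = 8; G_1 = 8−1 = 7
step 1: 7 = 4 + 3; sub 5 for 4: 5 + 3; = 8; G_2 = 8−1 = 7
step 2: 7 = 5 + 2; sub 6 for 5: 6 + 2; = 8; G_3 = 8−1 = 7
step 3: 7 = 6 + 1; sub 7 for 6: 7 + 1; = 8; G_4 = 8−1 = 7
step 4: 7 = 7; sub 8 for 7: 8; = 8; G_5 = 8−1 = 7

7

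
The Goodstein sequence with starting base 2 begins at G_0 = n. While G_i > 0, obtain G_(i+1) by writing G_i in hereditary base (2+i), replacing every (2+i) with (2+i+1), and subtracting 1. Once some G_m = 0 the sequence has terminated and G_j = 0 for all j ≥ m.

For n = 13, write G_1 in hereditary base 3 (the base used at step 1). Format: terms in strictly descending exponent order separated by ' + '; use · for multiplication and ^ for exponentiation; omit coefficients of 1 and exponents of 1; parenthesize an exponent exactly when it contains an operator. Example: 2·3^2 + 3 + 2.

(0) 13|_2 = 2^(2 + 1) + 2^2 + 1 ↦ 3^(3 + 1) + 3^3 + 1|_3 = 109 ⇒ 108
(1) 108|_3 = 3^(3 + 1) + 3^3 ↦ 4^(4 + 1) + 4^4|_4 = 1280 ⇒ 1279

3^(3 + 1) + 3^3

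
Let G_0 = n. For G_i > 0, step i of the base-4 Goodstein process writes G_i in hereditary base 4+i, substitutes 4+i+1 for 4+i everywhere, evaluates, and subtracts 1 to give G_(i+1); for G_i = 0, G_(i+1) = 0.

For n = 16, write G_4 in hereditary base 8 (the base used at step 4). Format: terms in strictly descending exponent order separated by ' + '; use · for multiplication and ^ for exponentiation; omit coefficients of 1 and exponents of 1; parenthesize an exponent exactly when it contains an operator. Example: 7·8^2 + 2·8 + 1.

4·8 + 1

G_0 = 16. HB_4(16) = 4^2. Bump = 25. G_1 = 24.
G_1 = 24. HB_5(24) = 4·5 + 4. Bump = 28. G_2 = 27.
G_2 = 27. HB_6(27) = 4·6 + 3. Bump = 31. G_3 = 30.
G_3 = 30. HB_7(30) = 4·7 + 2. Bump = 34. G_4 = 33.
G_4 = 33. HB_8(33) = 4·8 + 1. Bump = 37. G_5 = 36.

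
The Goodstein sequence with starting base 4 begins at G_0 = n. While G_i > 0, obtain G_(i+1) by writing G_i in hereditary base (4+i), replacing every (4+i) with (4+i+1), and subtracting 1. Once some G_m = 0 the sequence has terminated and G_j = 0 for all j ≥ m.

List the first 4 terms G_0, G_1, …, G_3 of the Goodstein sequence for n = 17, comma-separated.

17, 25, 35, 39

G_0 = 17. HB_4(17) = 4^2 + 1. Bump = 26. G_1 = 25.
G_1 = 25. HB_5(25) = 5^2. Bump = 36. G_2 = 35.
G_2 = 35. HB_6(35) = 5·6 + 5. Bump = 40. G_3 = 39.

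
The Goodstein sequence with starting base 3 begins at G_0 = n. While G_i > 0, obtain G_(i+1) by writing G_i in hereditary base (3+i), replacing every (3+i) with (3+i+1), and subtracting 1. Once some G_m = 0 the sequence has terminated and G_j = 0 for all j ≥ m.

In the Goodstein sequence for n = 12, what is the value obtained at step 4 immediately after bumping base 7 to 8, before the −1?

64

G_0=12  [base 3] 3^2 + 3  →[3↦4]→  4^2 + 4 = 20  −1 ⇒ G_1=19
G_1=19  [base 4] 4^2 + 3  →[4↦5]→  5^2 + 3 = 28  −1 ⇒ G_2=27
G_2=27  [base 5] 5^2 + 2  →[5↦6]→  6^2 + 2 = 38  −1 ⇒ G_3=37
G_3=37  [base 6] 6^2 + 1  →[6↦7]→  7^2 + 1 = 50  −1 ⇒ G_4=49
G_4=49  [base 7] 7^2  →[7↦8]→  8^2 = 64  −1 ⇒ G_5=63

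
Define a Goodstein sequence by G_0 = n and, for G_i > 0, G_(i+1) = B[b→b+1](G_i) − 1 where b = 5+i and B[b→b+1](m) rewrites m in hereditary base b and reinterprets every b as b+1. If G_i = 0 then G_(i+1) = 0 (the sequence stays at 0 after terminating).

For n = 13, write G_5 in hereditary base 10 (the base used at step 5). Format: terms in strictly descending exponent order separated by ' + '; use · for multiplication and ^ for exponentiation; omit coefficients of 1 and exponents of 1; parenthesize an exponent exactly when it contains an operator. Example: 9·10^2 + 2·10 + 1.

10 + 7

(0) 13|_5 = 2·5 + 3 ↦ 2·6 + 3|_6 = 15 ⇒ 14
(1) 14|_6 = 2·6 + 2 ↦ 2·7 + 2|_7 = 16 ⇒ 15
(2) 15|_7 = 2·7 + 1 ↦ 2·8 + 1|_8 = 17 ⇒ 16
(3) 16|_8 = 2·8 ↦ 2·9|_9 = 18 ⇒ 17
(4) 17|_9 = 9 + 8 ↦ 10 + 8|_10 = 18 ⇒ 17
(5) 17|_10 = 10 + 7 ↦ 11 + 7|_11 = 18 ⇒ 17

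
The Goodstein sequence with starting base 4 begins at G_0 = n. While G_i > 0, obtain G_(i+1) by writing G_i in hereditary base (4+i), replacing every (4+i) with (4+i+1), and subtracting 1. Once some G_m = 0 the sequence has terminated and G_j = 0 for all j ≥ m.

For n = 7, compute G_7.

4

base 4: 7 = 4 + 3; at 5: 5 + 3 = 8; next = 7
base 5: 7 = 5 + 2; at 6: 6 + 2 = 8; next = 7
base 6: 7 = 6 + 1; at 7: 7 + 1 = 8; next = 7
base 7: 7 = 7; at 8: 8 = 8; next = 7
base 8: 7 = 7; at 9: 7 = 7; next = 6
base 9: 6 = 6; at 10: 6 = 6; next = 5
base 10: 5 = 5; at 11: 5 = 5; next = 4
base 11: 4 = 4; at 12: 4 = 4; next = 3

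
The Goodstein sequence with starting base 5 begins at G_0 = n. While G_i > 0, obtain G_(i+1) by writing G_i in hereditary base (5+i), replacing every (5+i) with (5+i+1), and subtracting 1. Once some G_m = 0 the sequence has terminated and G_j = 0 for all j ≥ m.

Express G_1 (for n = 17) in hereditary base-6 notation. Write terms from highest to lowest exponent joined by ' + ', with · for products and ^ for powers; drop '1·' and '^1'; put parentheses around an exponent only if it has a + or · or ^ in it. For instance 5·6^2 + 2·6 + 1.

3·6 + 1

base 5: 17 = 3·5 + 2; at 6: 3·6 + 2 = 20; next = 19
base 6: 19 = 3·6 + 1; at 7: 3·7 + 1 = 22; next = 21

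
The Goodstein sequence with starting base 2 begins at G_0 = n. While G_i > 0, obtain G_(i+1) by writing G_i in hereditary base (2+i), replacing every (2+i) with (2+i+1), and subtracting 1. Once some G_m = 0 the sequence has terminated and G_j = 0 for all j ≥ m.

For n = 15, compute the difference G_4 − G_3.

307841

G_0 = 15. HB_2(15) = 2^(2 + 1) + 2^2 + 2 + 1. Bump = 112. G_1 = 111.
G_1 = 111. HB_3(111) = 3^(3 + 1) + 3^3 + 3. Bump = 1284. G_2 = 1283.
G_2 = 1283. HB_4(1283) = 4^(4 + 1) + 4^4 + 3. Bump = 18753. G_3 = 18752.
G_3 = 18752. HB_5(18752) = 5^(5 + 1) + 5^5 + 2. Bump = 326594. G_4 = 326593.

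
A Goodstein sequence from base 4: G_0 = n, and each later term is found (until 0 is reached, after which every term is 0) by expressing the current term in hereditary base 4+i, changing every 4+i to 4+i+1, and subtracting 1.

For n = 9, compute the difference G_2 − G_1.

1

i=0: 9 = 2·4 + 1 (b=4); 4→5: 2·5 + 1 = 11; 11−1 = 10
i=1: 10 = 2·5 (b=5); 5→6: 2·6 = 12; 12−1 = 11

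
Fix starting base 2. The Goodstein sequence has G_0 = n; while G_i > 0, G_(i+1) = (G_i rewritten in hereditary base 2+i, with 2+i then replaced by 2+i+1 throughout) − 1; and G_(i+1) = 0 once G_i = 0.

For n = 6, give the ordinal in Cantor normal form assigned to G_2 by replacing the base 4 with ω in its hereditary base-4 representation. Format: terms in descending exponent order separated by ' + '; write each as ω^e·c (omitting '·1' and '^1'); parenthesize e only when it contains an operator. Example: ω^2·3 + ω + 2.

ω^ω + 1

6 —HB2→ 2^2 + 2 —bump→ 3^3 + 3 = 30 —(−1)→ 29
29 —HB3→ 3^3 + 2 —bump→ 4^4 + 2 = 258 —(−1)→ 257
257 —HB4→ 4^4 + 1 —bump→ 5^5 + 1 = 3126 —(−1)→ 3125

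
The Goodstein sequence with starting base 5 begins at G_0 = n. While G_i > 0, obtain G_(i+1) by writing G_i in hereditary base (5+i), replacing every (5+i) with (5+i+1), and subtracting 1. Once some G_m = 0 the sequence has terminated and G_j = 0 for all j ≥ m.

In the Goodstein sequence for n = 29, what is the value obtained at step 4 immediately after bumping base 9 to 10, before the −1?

base 5: 29 = 5^2 + 4; at 6: 6^2 + 4 = 40; next = 39
base 6: 39 = 6^2 + 3; at 7: 7^2 + 3 = 52; next = 51
base 7: 51 = 7^2 + 2; at 8: 8^2 + 2 = 66; next = 65
base 8: 65 = 8^2 + 1; at 9: 9^2 + 1 = 82; next = 81
base 9: 81 = 9^2; at 10: 10^2 = 100; next = 99

100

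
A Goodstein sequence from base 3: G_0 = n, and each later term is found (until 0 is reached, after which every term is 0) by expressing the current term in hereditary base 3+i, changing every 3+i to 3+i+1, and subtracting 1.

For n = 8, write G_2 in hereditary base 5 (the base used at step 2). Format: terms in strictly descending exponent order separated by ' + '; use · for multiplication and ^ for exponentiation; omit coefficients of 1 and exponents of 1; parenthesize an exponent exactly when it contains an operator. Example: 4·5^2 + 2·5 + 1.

2·5

8 —HB3→ 2·3 + 2 —bump→ 2·4 + 2 = 10 —(−1)→ 9
9 —HB4→ 2·4 + 1 —bump→ 2·5 + 1 = 11 —(−1)→ 10
10 —HB5→ 2·5 —bump→ 2·6 = 12 —(−1)→ 11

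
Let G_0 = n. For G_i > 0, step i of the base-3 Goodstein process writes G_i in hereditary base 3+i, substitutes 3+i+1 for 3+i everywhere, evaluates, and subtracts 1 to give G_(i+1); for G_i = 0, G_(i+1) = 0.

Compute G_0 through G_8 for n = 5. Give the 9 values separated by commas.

[0] 5 ≡ 3 + 2 (base 3). Lift 4: 6. −1: 5.
[1] 5 ≡ 4 + 1 (base 4). Lift 5: 6. −1: 5.
[2] 5 ≡ 5 (base 5). Lift 6: 6. −1: 5.
[3] 5 ≡ 5 (base 6). Lift 7: 5. −1: 4.
[4] 4 ≡ 4 (base 7). Lift 8: 4. −1: 3.
[5] 3 ≡ 3 (base 8). Lift 9: 3. −1: 2.
[6] 2 ≡ 2 (base 9). Lift 10: 2. −1: 1.
[7] 1 ≡ 1 (base 10). Lift 11: 1. −1: 0.

5, 5, 5, 5, 4, 3, 2, 1, 0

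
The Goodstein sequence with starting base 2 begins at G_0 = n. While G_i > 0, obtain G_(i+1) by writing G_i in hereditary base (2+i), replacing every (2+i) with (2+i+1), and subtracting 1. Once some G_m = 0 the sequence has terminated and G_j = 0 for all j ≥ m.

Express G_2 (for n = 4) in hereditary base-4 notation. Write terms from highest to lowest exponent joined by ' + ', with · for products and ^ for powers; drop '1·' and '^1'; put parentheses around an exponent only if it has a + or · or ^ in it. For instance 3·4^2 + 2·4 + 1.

G_0 = 4. HB_2(4) = 2^2. Bump = 27. G_1 = 26.
G_1 = 26. HB_3(26) = 2·3^2 + 2·3 + 2. Bump = 42. G_2 = 41.
G_2 = 41. HB_4(41) = 2·4^2 + 2·4 + 1. Bump = 61. G_3 = 60.

2·4^2 + 2·4 + 1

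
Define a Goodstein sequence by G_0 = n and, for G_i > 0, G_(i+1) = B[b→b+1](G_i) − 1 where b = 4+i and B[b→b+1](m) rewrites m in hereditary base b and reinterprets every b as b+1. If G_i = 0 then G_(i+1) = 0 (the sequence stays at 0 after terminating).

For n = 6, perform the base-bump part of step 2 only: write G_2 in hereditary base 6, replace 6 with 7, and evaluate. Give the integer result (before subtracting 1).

G_0=6  [base 4] 4 + 2  →[4↦5]→  5 + 2 = 7  −1 ⇒ G_1=6
G_1=6  [base 5] 5 + 1  →[5↦6]→  6 + 1 = 7  −1 ⇒ G_2=6
G_2=6  [base 6] 6  →[6↦7]→  7 = 7  −1 ⇒ G_3=6

7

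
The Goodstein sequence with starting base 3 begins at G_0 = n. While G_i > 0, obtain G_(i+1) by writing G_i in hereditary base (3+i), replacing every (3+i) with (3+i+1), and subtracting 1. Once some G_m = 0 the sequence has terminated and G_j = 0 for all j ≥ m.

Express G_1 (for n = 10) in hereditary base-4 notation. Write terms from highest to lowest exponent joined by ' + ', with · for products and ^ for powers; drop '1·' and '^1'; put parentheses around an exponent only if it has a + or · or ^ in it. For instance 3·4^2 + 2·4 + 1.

4^2

i=0: 10 = 3^2 + 1 (b=3); 3→4: 4^2 + 1 = 17; 17−1 = 16
i=1: 16 = 4^2 (b=4); 4→5: 5^2 = 25; 25−1 = 24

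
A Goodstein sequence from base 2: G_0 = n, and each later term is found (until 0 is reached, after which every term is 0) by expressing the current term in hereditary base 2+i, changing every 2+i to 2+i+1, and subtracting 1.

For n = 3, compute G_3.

[0] 3 ≡ 2 + 1 (base 2). Lift 3: 4. −1: 3.
[1] 3 ≡ 3 (base 3). Lift 4: 4. −1: 3.
[2] 3 ≡ 3 (base 4). Lift 5: 3. −1: 2.
[3] 2 ≡ 2 (base 5). Lift 6: 2. −1: 1.

2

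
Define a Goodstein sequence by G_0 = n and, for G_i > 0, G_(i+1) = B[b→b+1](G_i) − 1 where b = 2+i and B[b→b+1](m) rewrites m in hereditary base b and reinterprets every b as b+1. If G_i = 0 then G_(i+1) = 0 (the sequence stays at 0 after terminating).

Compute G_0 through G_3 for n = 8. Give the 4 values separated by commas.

G_0 = 8. HB_2(8) = 2^(2 + 1). Bump = 81. G_1 = 80.
G_1 = 80. HB_3(80) = 2·3^3 + 2·3^2 + 2·3 + 2. Bump = 554. G_2 = 553.
G_2 = 553. HB_4(553) = 2·4^4 + 2·4^2 + 2·4 + 1. Bump = 6311. G_3 = 6310.

8, 80, 553, 6310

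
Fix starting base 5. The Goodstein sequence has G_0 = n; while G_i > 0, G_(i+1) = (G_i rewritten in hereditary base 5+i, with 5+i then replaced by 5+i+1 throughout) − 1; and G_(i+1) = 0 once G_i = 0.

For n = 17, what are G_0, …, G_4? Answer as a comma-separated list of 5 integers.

17, 19, 21, 23, 24

17 —HB5→ 3·5 + 2 —bump→ 3·6 + 2 = 20 —(−1)→ 19
19 —HB6→ 3·6 + 1 —bump→ 3·7 + 1 = 22 —(−1)→ 21
21 —HB7→ 3·7 —bump→ 3·8 = 24 —(−1)→ 23
23 —HB8→ 2·8 + 7 —bump→ 2·9 + 7 = 25 —(−1)→ 24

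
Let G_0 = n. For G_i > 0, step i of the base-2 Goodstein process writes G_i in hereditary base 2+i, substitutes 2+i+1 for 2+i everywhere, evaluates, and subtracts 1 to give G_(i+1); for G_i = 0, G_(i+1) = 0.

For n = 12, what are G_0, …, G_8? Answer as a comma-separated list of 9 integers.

(0) 12|_2 = 2^(2 + 1) + 2^2 ↦ 3^(3 + 1) + 3^3|_3 = 108 ⇒ 107
(1) 107|_3 = 3^(3 + 1) + 2·3^2 + 2·3 + 2 ↦ 4^(4 + 1) + 2·4^2 + 2·4 + 2|_4 = 1066 ⇒ 1065
(2) 1065|_4 = 4^(4 + 1) + 2·4^2 + 2·4 + 1 ↦ 5^(5 + 1) + 2·5^2 + 2·5 + 1|_5 = 15686 ⇒ 15685
(3) 15685|_5 = 5^(5 + 1) + 2·5^2 + 2·5 ↦ 6^(6 + 1) + 2·6^2 + 2·6|_6 = 280020 ⇒ 280019
(4) 280019|_6 = 6^(6 + 1) + 2·6^2 + 6 + 5 ↦ 7^(7 + 1) + 2·7^2 + 7 + 5|_7 = 5764911 ⇒ 5764910
(5) 5764910|_7 = 7^(7 + 1) + 2·7^2 + 7 + 4 ↦ 8^(8 + 1) + 2·8^2 + 8 + 4|_8 = 134217868 ⇒ 134217867
(6) 134217867|_8 = 8^(8 + 1) + 2·8^2 + 8 + 3 ↦ 9^(9 + 1) + 2·9^2 + 9 + 3|_9 = 3486784575 ⇒ 3486784574
(7) 3486784574|_9 = 9^(9 + 1) + 2·9^2 + 9 + 2 ↦ 10^(10 + 1) + 2·10^2 + 10 + 2|_10 = 100000000212 ⇒ 100000000211

12, 107, 1065, 15685, 280019, 5764910, 134217867, 3486784574, 100000000211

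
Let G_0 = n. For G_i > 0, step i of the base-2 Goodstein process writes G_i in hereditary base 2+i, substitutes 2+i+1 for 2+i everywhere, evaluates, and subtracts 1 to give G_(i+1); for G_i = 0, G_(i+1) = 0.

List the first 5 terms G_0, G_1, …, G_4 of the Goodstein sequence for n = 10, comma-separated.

G_0=10  [base 2] 2^(2 + 1) + 2  →[2↦3]→  3^(3 + 1) + 3 = 84  −1 ⇒ G_1=83
G_1=83  [base 3] 3^(3 + 1) + 2  →[3↦4]→  4^(4 + 1) + 2 = 1026  −1 ⇒ G_2=1025
G_2=1025  [base 4] 4^(4 + 1) + 1  →[4↦5]→  5^(5 + 1) + 1 = 15626  −1 ⇒ G_3=15625
G_3=15625  [base 5] 5^(5 + 1)  →[5↦6]→  6^(6 + 1) = 279936  −1 ⇒ G_4=279935

10, 83, 1025, 15625, 279935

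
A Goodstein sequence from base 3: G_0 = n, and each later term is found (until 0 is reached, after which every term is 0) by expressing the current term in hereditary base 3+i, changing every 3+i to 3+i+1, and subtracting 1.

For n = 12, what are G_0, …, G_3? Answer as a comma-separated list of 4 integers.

12, 19, 27, 37

(0) 12|_3 = 3^2 + 3 ↦ 4^2 + 4|_4 = 20 ⇒ 19
(1) 19|_4 = 4^2 + 3 ↦ 5^2 + 3|_5 = 28 ⇒ 27
(2) 27|_5 = 5^2 + 2 ↦ 6^2 + 2|_6 = 38 ⇒ 37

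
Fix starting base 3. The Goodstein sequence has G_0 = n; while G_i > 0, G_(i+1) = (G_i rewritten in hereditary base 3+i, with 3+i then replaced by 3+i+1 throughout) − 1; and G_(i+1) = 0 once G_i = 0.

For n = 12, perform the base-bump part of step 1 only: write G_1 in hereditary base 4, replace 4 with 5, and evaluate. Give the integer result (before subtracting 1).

28

i=0: 12 = 3^2 + 3 (b=3); 3→4: 4^2 + 4 = 20; 20−1 = 19
i=1: 19 = 4^2 + 3 (b=4); 4→5: 5^2 + 3 = 28; 28−1 = 27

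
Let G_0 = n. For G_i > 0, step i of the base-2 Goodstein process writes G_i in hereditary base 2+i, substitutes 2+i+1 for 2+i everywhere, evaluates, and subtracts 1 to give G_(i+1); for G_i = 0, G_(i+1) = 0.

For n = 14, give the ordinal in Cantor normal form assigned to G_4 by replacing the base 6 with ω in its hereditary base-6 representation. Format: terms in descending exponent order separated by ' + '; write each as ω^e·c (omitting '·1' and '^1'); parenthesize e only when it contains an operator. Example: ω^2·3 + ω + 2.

i=0: 14 = 2^(2 + 1) + 2^2 + 2 (b=2); 2→3: 3^(3 + 1) + 3^3 + 3 = 111; 111−1 = 110
i=1: 110 = 3^(3 + 1) + 3^3 + 2 (b=3); 3→4: 4^(4 + 1) + 4^4 + 2 = 1282; 1282−1 = 1281
i=2: 1281 = 4^(4 + 1) + 4^4 + 1 (b=4); 4→5: 5^(5 + 1) + 5^5 + 1 = 18751; 18751−1 = 18750
i=3: 18750 = 5^(5 + 1) + 5^5 (b=5); 5→6: 6^(6 + 1) + 6^6 = 326592; 326592−1 = 326591

ω^(ω + 1) + ω^5·5 + ω^4·5 + ω^3·5 + ω^2·5 + ω·5 + 5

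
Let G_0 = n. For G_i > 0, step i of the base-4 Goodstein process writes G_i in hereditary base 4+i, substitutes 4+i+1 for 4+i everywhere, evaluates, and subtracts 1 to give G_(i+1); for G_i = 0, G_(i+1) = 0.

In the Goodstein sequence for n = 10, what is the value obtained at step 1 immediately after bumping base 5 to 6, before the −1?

13

G_0 = 10. HB_4(10) = 2·4 + 2. Bump = 12. G_1 = 11.
G_1 = 11. HB_5(11) = 2·5 + 1. Bump = 13. G_2 = 12.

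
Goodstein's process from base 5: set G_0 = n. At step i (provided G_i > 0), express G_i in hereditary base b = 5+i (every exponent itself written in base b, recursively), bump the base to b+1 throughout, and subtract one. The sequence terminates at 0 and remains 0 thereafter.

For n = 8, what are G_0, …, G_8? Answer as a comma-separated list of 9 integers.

G_0=8  [base 5] 5 + 3  →[5↦6]→  6 + 3 = 9  −1 ⇒ G_1=8
G_1=8  [base 6] 6 + 2  →[6↦7]→  7 + 2 = 9  −1 ⇒ G_2=8
G_2=8  [base 7] 7 + 1  →[7↦8]→  8 + 1 = 9  −1 ⇒ G_3=8
G_3=8  [base 8] 8  →[8↦9]→  9 = 9  −1 ⇒ G_4=8
G_4=8  [base 9] 8  →[9↦10]→  8 = 8  −1 ⇒ G_5=7
G_5=7  [base 10] 7  →[10↦11]→  7 = 7  −1 ⇒ G_6=6
G_6=6  [base 11] 6  →[11↦12]→  6 = 6  −1 ⇒ G_7=5
G_7=5  [base 12] 5  →[12↦13]→  5 = 5  −1 ⇒ G_8=4

8, 8, 8, 8, 8, 7, 6, 5, 4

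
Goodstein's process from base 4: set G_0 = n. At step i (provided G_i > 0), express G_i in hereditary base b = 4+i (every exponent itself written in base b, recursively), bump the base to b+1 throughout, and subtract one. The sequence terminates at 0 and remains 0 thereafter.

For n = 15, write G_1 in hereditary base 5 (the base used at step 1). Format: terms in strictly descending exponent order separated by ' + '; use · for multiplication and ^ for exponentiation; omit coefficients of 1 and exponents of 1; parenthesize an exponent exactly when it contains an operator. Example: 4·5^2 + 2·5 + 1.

3·5 + 2

[0] 15 ≡ 3·4 + 3 (base 4). Lift 5: 18. −1: 17.
[1] 17 ≡ 3·5 + 2 (base 5). Lift 6: 20. −1: 19.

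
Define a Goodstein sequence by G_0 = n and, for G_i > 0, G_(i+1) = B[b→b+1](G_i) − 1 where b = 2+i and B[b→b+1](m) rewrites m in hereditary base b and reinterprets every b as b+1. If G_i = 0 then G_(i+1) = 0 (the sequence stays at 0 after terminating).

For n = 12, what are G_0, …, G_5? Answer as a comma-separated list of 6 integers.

12, 107, 1065, 15685, 280019, 5764910

G_0 = 12. HB_2(12) = 2^(2 + 1) + 2^2. Bump = 108. G_1 = 107.
G_1 = 107. HB_3(107) = 3^(3 + 1) + 2·3^2 + 2·3 + 2. Bump = 1066. G_2 = 1065.
G_2 = 1065. HB_4(1065) = 4^(4 + 1) + 2·4^2 + 2·4 + 1. Bump = 15686. G_3 = 15685.
G_3 = 15685. HB_5(15685) = 5^(5 + 1) + 2·5^2 + 2·5. Bump = 280020. G_4 = 280019.
G_4 = 280019. HB_6(280019) = 6^(6 + 1) + 2·6^2 + 6 + 5. Bump = 5764911. G_5 = 5764910.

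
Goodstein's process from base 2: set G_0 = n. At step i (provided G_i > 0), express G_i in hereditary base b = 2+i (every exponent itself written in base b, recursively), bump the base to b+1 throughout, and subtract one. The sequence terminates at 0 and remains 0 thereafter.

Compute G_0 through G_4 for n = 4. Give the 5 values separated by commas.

G_0 = 4. HB_2(4) = 2^2. Bump = 27. G_1 = 26.
G_1 = 26. HB_3(26) = 2·3^2 + 2·3 + 2. Bump = 42. G_2 = 41.
G_2 = 41. HB_4(41) = 2·4^2 + 2·4 + 1. Bump = 61. G_3 = 60.
G_3 = 60. HB_5(60) = 2·5^2 + 2·5. Bump = 84. G_4 = 83.

4, 26, 41, 60, 83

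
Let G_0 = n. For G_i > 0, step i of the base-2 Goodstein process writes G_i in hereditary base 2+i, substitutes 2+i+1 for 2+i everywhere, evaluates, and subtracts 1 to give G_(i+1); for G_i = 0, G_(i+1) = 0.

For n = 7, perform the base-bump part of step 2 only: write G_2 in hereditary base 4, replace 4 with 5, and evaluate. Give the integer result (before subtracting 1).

3128

G_0 = 7. HB_2(7) = 2^2 + 2 + 1. Bump = 31. G_1 = 30.
G_1 = 30. HB_3(30) = 3^3 + 3. Bump = 260. G_2 = 259.
G_2 = 259. HB_4(259) = 4^4 + 3. Bump = 3128. G_3 = 3127.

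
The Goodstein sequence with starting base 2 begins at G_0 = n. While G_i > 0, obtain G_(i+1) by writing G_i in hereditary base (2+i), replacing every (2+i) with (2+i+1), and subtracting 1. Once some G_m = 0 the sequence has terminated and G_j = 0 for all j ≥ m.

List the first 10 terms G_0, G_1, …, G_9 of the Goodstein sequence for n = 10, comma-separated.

10, 83, 1025, 15625, 279935, 4215754, 84073323, 1937434592, 50000555551, 1426559238830

step 0: 10 = 2^(2 + 1) + 2; sub 3 for 2: 3^(3 + 1) + 3; = 84; G_1 = 84−1 = 83
step 1: 83 = 3^(3 + 1) + 2; sub 4 for 3: 4^(4 + 1) + 2; = 1026; G_2 = 1026−1 = 1025
step 2: 1025 = 4^(4 + 1) + 1; sub 5 for 4: 5^(5 + 1) + 1; = 15626; G_3 = 15626−1 = 15625
step 3: 15625 = 5^(5 + 1); sub 6 for 5: 6^(6 + 1); = 279936; G_4 = 279936−1 = 279935
step 4: 279935 = 5·6^6 + 5·6^5 + 5·6^4 + 5·6^3 + 5·6^2 + 5·6 + 5; sub 7 for 6: 5·7^7 + 5·7^5 + 5·7^4 + 5·7^3 + 5·7^2 + 5·7 + 5; = 4215755; G_5 = 4215755−1 = 4215754
step 5: 4215754 = 5·7^7 + 5·7^5 + 5·7^4 + 5·7^3 + 5·7^2 + 5·7 + 4; sub 8 for 7: 5·8^8 + 5·8^5 + 5·8^4 + 5·8^3 + 5·8^2 + 5·8 + 4; = 84073324; G_6 = 84073324−1 = 84073323
step 6: 84073323 = 5·8^8 + 5·8^5 + 5·8^4 + 5·8^3 + 5·8^2 + 5·8 + 3; sub 9 for 8: 5·9^9 + 5·9^5 + 5·9^4 + 5·9^3 + 5·9^2 + 5·9 + 3; = 1937434593; G_7 = 1937434593−1 = 1937434592
step 7: 1937434592 = 5·9^9 + 5·9^5 + 5·9^4 + 5·9^3 + 5·9^2 + 5·9 + 2; sub 10 for 9: 5·10^10 + 5·10^5 + 5·10^4 + 5·10^3 + 5·10^2 + 5·10 + 2; = 50000555552; G_8 = 50000555552−1 = 50000555551
step 8: 50000555551 = 5·10^10 + 5·10^5 + 5·10^4 + 5·10^3 + 5·10^2 + 5·10 + 1; sub 11 for 10: 5·11^11 + 5·11^5 + 5·11^4 + 5·11^3 + 5·11^2 + 5·11 + 1; = 1426559238831; G_9 = 1426559238831−1 = 1426559238830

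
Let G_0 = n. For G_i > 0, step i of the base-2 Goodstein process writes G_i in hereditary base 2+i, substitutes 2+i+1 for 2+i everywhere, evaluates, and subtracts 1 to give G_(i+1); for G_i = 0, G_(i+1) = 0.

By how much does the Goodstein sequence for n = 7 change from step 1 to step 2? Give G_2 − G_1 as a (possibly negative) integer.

229

base 2: 7 = 2^2 + 2 + 1; at 3: 3^3 + 3 + 1 = 31; next = 30
base 3: 30 = 3^3 + 3; at 4: 4^4 + 4 = 260; next = 259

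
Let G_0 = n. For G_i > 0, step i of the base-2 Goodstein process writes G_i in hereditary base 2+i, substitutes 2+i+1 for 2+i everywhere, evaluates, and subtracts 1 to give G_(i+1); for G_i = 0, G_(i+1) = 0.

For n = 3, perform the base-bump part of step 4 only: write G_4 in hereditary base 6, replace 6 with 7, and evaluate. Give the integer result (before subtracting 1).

1

i=0: 3 = 2 + 1 (b=2); 2→3: 3 + 1 = 4; 4−1 = 3
i=1: 3 = 3 (b=3); 3→4: 4 = 4; 4−1 = 3
i=2: 3 = 3 (b=4); 4→5: 3 = 3; 3−1 = 2
i=3: 2 = 2 (b=5); 5→6: 2 = 2; 2−1 = 1
i=4: 1 = 1 (b=6); 6→7: 1 = 1; 1−1 = 0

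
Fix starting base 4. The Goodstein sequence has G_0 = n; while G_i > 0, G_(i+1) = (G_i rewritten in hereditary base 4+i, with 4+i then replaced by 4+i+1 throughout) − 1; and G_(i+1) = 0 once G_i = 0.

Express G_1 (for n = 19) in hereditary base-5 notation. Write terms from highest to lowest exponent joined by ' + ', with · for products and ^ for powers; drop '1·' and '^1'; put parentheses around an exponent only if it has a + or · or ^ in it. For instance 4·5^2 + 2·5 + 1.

5^2 + 2

base 4: 19 = 4^2 + 3; at 5: 5^2 + 3 = 28; next = 27
base 5: 27 = 5^2 + 2; at 6: 6^2 + 2 = 38; next = 37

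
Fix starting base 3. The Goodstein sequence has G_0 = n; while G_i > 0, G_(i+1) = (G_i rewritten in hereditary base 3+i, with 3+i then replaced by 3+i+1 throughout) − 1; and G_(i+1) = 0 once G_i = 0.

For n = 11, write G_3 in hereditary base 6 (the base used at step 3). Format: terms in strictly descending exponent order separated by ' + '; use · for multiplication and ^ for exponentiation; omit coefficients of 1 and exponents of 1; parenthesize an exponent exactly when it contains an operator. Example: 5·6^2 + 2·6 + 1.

5·6 + 5

base 3: 11 = 3^2 + 2; at 4: 4^2 + 2 = 18; next = 17
base 4: 17 = 4^2 + 1; at 5: 5^2 + 1 = 26; next = 25
base 5: 25 = 5^2; at 6: 6^2 = 36; next = 35
base 6: 35 = 5·6 + 5; at 7: 5·7 + 5 = 40; next = 39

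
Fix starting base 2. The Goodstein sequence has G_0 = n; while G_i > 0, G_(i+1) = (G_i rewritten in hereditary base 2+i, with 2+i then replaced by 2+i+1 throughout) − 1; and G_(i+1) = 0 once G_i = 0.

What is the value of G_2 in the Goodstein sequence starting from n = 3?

3

G_0 = 3. HB_2(3) = 2 + 1. Bump = 4. G_1 = 3.
G_1 = 3. HB_3(3) = 3. Bump = 4. G_2 = 3.
G_2 = 3. HB_4(3) = 3. Bump = 3. G_3 = 2.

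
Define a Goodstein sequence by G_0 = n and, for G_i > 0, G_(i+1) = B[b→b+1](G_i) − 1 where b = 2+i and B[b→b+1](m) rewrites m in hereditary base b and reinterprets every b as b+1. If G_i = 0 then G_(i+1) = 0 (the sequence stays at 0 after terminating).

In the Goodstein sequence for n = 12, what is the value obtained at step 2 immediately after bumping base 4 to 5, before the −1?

15686

base 2: 12 = 2^(2 + 1) + 2^2; at 3: 3^(3 + 1) + 3^3 = 108; next = 107
base 3: 107 = 3^(3 + 1) + 2·3^2 + 2·3 + 2; at 4: 4^(4 + 1) + 2·4^2 + 2·4 + 2 = 1066; next = 1065
base 4: 1065 = 4^(4 + 1) + 2·4^2 + 2·4 + 1; at 5: 5^(5 + 1) + 2·5^2 + 2·5 + 1 = 15686; next = 15685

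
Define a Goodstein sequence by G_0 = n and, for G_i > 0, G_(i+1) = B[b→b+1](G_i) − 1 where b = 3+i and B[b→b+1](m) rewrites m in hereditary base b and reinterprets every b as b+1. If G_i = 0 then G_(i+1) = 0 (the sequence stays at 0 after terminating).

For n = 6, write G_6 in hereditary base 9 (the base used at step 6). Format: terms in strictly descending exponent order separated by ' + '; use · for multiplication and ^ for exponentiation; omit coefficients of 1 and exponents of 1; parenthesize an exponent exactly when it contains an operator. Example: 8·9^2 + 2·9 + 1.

6

[0] 6 ≡ 2·3 (base 3). Lift 4: 8. −1: 7.
[1] 7 ≡ 4 + 3 (base 4). Lift 5: 8. −1: 7.
[2] 7 ≡ 5 + 2 (base 5). Lift 6: 8. −1: 7.
[3] 7 ≡ 6 + 1 (base 6). Lift 7: 8. −1: 7.
[4] 7 ≡ 7 (base 7). Lift 8: 8. −1: 7.
[5] 7 ≡ 7 (base 8). Lift 9: 7. −1: 6.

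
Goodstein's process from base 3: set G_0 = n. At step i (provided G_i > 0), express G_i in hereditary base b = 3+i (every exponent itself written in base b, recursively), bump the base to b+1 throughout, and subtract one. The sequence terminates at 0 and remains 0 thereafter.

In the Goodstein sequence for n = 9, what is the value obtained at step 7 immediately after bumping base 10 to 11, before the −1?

27

9 —HB3→ 3^2 —bump→ 4^2 = 16 —(−1)→ 15
15 —HB4→ 3·4 + 3 —bump→ 3·5 + 3 = 18 —(−1)→ 17
17 —HB5→ 3·5 + 2 —bump→ 3·6 + 2 = 20 —(−1)→ 19
19 —HB6→ 3·6 + 1 —bump→ 3·7 + 1 = 22 —(−1)→ 21
21 —HB7→ 3·7 —bump→ 3·8 = 24 —(−1)→ 23
23 —HB8→ 2·8 + 7 —bump→ 2·9 + 7 = 25 —(−1)→ 24
24 —HB9→ 2·9 + 6 —bump→ 2·10 + 6 = 26 —(−1)→ 25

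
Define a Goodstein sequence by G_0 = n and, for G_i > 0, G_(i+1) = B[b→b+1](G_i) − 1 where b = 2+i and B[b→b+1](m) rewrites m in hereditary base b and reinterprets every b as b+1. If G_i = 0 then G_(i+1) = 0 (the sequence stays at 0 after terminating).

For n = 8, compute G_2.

553

8 —HB2→ 2^(2 + 1) —bump→ 3^(3 + 1) = 81 —(−1)→ 80
80 —HB3→ 2·3^3 + 2·3^2 + 2·3 + 2 —bump→ 2·4^4 + 2·4^2 + 2·4 + 2 = 554 —(−1)→ 553
553 —HB4→ 2·4^4 + 2·4^2 + 2·4 + 1 —bump→ 2·5^5 + 2·5^2 + 2·5 + 1 = 6311 —(−1)→ 6310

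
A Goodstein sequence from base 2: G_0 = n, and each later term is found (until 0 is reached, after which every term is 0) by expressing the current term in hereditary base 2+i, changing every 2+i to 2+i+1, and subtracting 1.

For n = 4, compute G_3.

60

step 0: 4 = 2^2; sub 3 for 2: 3^3; = 27; G_1 = 27−1 = 26
step 1: 26 = 2·3^2 + 2·3 + 2; sub 4 for 3: 2·4^2 + 2·4 + 2; = 42; G_2 = 42−1 = 41
step 2: 41 = 2·4^2 + 2·4 + 1; sub 5 for 4: 2·5^2 + 2·5 + 1; = 61; G_3 = 61−1 = 60
step 3: 60 = 2·5^2 + 2·5; sub 6 for 5: 2·6^2 + 2·6; = 84; G_4 = 84−1 = 83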